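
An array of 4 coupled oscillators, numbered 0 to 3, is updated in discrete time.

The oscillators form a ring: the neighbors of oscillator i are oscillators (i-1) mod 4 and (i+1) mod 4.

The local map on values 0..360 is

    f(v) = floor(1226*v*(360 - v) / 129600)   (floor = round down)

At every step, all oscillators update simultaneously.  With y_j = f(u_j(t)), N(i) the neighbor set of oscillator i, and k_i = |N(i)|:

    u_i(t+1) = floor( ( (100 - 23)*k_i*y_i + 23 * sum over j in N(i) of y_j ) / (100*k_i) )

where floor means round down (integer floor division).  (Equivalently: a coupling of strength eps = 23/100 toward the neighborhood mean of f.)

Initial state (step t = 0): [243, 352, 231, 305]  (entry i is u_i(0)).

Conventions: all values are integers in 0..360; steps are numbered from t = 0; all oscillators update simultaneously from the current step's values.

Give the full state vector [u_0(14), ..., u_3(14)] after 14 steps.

Answer: [303, 304, 303, 303]

Derivation:
t=0: [243, 352, 231, 305]
t=1: [227, 83, 237, 184]
t=2: [279, 231, 271, 300]
t=3: [215, 267, 227, 181]
t=4: [288, 246, 281, 302]
t=5: [200, 250, 210, 173]
t=6: [297, 269, 293, 304]
t=7: [181, 219, 187, 165]
t=8: [304, 295, 304, 304]
t=9: [163, 176, 163, 161]
t=10: [303, 305, 303, 303]
t=11: [162, 159, 162, 163]
t=12: [302, 302, 302, 303]
t=13: [164, 165, 164, 163]
t=14: [303, 304, 303, 303]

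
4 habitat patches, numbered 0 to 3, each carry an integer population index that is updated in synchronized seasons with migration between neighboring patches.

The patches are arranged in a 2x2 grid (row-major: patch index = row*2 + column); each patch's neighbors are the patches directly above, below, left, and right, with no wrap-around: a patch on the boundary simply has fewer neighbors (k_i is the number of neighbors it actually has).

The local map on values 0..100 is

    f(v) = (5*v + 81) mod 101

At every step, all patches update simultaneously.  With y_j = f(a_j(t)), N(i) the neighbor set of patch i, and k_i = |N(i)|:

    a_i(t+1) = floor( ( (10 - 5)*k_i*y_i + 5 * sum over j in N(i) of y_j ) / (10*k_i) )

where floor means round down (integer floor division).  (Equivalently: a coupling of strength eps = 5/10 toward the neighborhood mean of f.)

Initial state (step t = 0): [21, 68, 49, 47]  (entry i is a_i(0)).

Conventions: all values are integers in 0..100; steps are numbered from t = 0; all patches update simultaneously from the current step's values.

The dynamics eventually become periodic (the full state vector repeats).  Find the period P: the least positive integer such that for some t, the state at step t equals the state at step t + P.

Simulating step by step:
t=0: [21, 68, 49, 47]
t=1: [52, 33, 36, 16]
t=2: [44, 46, 54, 55]
t=3: [63, 42, 62, 40]
t=4: [90, 87, 87, 83]
t=5: [18, 35, 35, 51]
t=6: [62, 52, 52, 43]
t=7: [63, 64, 64, 66]
t=8: [95, 74, 74, 52]
t=9: [49, 45, 45, 42]
t=10: [13, 29, 29, 46]
t=11: [34, 25, 25, 16]
t=12: [26, 29, 29, 32]
t=13: [16, 24, 24, 31]
t=14: [80, 73, 73, 67]
t=15: [59, 43, 43, 27]
t=16: [83, 68, 68, 54]
t=17: [54, 43, 43, 32]
t=18: [71, 68, 68, 66]
t=19: [24, 18, 18, 12]
t=20: [85, 70, 70, 55]
t=21: [14, 27, 27, 40]
t=22: [32, 39, 39, 46]
t=23: [56, 48, 48, 41]
t=24: [38, 44, 44, 51]
t=25: [84, 75, 75, 66]
t=26: [74, 52, 52, 29]
t=27: [42, 36, 36, 31]
t=28: [74, 60, 60, 46]
t=29: [62, 52, 52, 43]

Answer: 23
Key observation: The state at step 6, [62, 52, 52, 43], reappears at step 29 — and no state repeats earlier — so the cycle the system enters has period 23.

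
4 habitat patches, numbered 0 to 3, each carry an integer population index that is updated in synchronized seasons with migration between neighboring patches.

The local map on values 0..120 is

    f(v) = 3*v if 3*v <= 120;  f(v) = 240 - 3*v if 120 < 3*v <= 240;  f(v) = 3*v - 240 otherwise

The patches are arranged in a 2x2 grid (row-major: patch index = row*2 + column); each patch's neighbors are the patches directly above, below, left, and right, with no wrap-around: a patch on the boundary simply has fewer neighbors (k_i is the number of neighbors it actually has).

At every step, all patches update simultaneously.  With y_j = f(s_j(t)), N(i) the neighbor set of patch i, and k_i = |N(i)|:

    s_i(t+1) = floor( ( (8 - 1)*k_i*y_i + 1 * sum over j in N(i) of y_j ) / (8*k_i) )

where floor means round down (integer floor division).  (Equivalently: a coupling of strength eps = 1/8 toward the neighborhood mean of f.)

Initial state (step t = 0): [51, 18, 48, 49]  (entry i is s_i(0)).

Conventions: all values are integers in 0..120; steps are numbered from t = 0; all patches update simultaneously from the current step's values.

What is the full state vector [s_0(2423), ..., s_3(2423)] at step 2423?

Simulating step by step:
t=0: [51, 18, 48, 49]
t=1: [85, 58, 95, 90]
t=2: [20, 60, 42, 33]
t=3: [63, 62, 109, 97]
t=4: [53, 53, 82, 53]
t=5: [76, 81, 15, 76]
t=6: [13, 4, 40, 13]
t=7: [42, 15, 109, 42]
t=8: [108, 53, 90, 108]
t=9: [80, 81, 36, 80]
t=10: [6, 2, 94, 6]
t=11: [18, 7, 39, 18]
t=12: [55, 25, 109, 55]
t=13: [75, 75, 85, 75]
t=14: [15, 15, 15, 15]
t=15: [45, 45, 45, 45]
t=16: [105, 105, 105, 105]
t=17: [75, 75, 75, 75]
t=18: [15, 15, 15, 15]

Answer: [45, 45, 45, 45]
Key observation: The state at step 14, [15, 15, 15, 15], reappears at step 18: the system is in a cycle of period 4 from step 14 on.  Therefore the state at step 2423 equals the state at step 14 + ((2423 - 14) mod 4) = 15, which is [45, 45, 45, 45].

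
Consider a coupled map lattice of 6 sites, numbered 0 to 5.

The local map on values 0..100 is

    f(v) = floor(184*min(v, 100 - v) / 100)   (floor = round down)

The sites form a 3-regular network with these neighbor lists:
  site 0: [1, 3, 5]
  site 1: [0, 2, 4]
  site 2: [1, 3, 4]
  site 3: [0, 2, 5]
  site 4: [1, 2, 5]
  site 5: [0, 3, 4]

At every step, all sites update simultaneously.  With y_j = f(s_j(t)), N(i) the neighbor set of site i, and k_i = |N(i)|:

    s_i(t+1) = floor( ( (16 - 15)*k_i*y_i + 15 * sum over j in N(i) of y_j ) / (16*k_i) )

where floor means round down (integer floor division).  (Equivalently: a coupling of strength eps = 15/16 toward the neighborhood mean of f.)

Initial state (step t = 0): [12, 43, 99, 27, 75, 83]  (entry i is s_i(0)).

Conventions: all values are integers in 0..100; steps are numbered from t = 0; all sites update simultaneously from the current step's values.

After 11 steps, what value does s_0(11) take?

Answer: s_0(11) = 47

Derivation:
t=0: [12, 43, 99, 27, 75, 83]
t=1: [51, 26, 54, 19, 37, 38]
t=2: [52, 78, 51, 78, 66, 64]
t=3: [51, 77, 50, 78, 65, 63]
t=4: [52, 79, 51, 80, 67, 64]
t=5: [49, 76, 47, 78, 64, 61]
t=6: [54, 78, 52, 79, 66, 65]
t=7: [49, 75, 49, 76, 63, 61]
t=8: [55, 80, 55, 81, 68, 67]
t=9: [45, 71, 45, 72, 59, 58]
t=10: [61, 78, 61, 78, 70, 69]
t=11: [47, 64, 46, 64, 55, 55]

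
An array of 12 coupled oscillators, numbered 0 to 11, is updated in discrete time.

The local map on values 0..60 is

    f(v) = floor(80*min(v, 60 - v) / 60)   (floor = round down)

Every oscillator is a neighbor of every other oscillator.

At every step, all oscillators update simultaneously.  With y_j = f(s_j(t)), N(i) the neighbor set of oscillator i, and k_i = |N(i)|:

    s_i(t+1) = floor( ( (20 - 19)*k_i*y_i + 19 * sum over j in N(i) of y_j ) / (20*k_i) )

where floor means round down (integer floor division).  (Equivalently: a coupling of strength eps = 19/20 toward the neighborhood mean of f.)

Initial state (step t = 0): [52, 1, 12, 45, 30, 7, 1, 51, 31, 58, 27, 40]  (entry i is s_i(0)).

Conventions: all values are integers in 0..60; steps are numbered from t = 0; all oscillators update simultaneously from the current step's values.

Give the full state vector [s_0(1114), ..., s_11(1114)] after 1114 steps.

Answer: [38, 38, 38, 38, 38, 38, 38, 38, 38, 38, 38, 38]
Key observation: The state at step 3, [29, 29, 29, 29, 29, 29, 29, 29, 29, 29, 29, 29], reappears at step 5: the system is in a cycle of period 2 from step 3 on.  Therefore the state at step 1114 equals the state at step 3 + ((1114 - 3) mod 2) = 4, which is [38, 38, 38, 38, 38, 38, 38, 38, 38, 38, 38, 38].

Derivation:
t=0: [52, 1, 12, 45, 30, 7, 1, 51, 31, 58, 27, 40]
t=1: [17, 18, 17, 17, 16, 17, 18, 17, 16, 18, 16, 17]
t=2: [22, 22, 22, 22, 22, 22, 22, 22, 22, 22, 22, 22]
t=3: [29, 29, 29, 29, 29, 29, 29, 29, 29, 29, 29, 29]
t=4: [38, 38, 38, 38, 38, 38, 38, 38, 38, 38, 38, 38]
t=5: [29, 29, 29, 29, 29, 29, 29, 29, 29, 29, 29, 29]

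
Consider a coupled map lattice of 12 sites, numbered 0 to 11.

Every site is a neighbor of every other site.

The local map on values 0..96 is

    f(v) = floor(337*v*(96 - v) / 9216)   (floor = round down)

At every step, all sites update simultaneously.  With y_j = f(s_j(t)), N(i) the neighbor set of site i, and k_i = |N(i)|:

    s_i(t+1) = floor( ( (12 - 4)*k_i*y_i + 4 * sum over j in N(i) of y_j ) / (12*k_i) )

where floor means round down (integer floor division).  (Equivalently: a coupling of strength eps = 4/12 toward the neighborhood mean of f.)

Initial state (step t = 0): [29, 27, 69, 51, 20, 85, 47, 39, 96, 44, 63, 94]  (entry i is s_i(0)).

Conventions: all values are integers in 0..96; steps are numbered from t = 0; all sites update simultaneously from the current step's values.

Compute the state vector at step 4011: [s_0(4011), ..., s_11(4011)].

Answer: [83, 83, 83, 83, 83, 83, 83, 83, 83, 83, 83, 83]
Key observation: The state at step 13, [81, 81, 81, 81, 81, 81, 81, 81, 81, 81, 81, 81], reappears at step 17: the system is in a cycle of period 4 from step 13 on.  Therefore the state at step 4011 equals the state at step 13 + ((4011 - 13) mod 4) = 15, which is [83, 83, 83, 83, 83, 83, 83, 83, 83, 83, 83, 83].

Derivation:
t=0: [29, 27, 69, 51, 20, 85, 47, 39, 96, 44, 63, 94]
t=1: [66, 64, 64, 74, 56, 43, 74, 73, 21, 74, 69, 25]
t=2: [70, 71, 71, 62, 76, 77, 62, 63, 60, 62, 67, 65]
t=3: [67, 65, 65, 74, 60, 58, 74, 73, 74, 74, 70, 71]
t=4: [69, 70, 70, 61, 73, 75, 61, 63, 61, 61, 66, 65]
t=5: [69, 67, 67, 75, 64, 62, 75, 74, 75, 75, 71, 72]
t=6: [66, 68, 68, 59, 70, 72, 59, 61, 59, 59, 64, 63]
t=7: [72, 70, 70, 77, 68, 66, 77, 76, 77, 77, 73, 75]
t=8: [61, 63, 63, 55, 65, 67, 55, 56, 55, 55, 60, 58]
t=9: [78, 76, 76, 80, 74, 73, 80, 80, 80, 80, 78, 79]
t=10: [50, 53, 53, 47, 56, 57, 47, 47, 47, 47, 50, 49]
t=11: [83, 83, 83, 83, 81, 81, 83, 83, 83, 83, 83, 83]
t=12: [39, 39, 39, 39, 42, 42, 39, 39, 39, 39, 39, 39]
t=13: [81, 81, 81, 81, 81, 81, 81, 81, 81, 81, 81, 81]
t=14: [44, 44, 44, 44, 44, 44, 44, 44, 44, 44, 44, 44]
t=15: [83, 83, 83, 83, 83, 83, 83, 83, 83, 83, 83, 83]
t=16: [39, 39, 39, 39, 39, 39, 39, 39, 39, 39, 39, 39]
t=17: [81, 81, 81, 81, 81, 81, 81, 81, 81, 81, 81, 81]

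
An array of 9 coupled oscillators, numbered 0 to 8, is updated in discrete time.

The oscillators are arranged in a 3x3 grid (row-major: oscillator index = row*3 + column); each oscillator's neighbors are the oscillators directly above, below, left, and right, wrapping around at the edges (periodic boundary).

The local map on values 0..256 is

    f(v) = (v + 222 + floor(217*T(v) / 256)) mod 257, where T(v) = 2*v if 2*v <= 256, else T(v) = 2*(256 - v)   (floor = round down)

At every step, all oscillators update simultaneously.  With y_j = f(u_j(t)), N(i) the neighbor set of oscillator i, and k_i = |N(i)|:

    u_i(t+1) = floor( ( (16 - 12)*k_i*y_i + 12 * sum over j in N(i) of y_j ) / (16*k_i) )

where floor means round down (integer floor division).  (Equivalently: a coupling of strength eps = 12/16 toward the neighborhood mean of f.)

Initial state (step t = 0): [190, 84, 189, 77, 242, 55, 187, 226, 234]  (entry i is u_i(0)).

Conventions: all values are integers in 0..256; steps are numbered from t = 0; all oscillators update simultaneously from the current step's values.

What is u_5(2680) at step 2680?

Answer: u_5(2680) = 234
Key observation: The state at step 30, [234, 234, 234, 234, 234, 234, 234, 234, 234], reappears at step 32: the system is in a cycle of period 2 from step 30 on.  Therefore the state at step 2680 equals the state at step 30 + ((2680 - 30) mod 2) = 30, which is [234, 234, 234, 234, 234, 234, 234, 234, 234].

Derivation:
t=0: [190, 84, 189, 77, 242, 55, 187, 226, 234]
t=1: [74, 139, 105, 111, 191, 149, 126, 185, 129]
t=2: [106, 92, 118, 50, 21, 68, 56, 31, 77]
t=3: [147, 117, 153, 124, 100, 96, 135, 109, 106]
t=4: [37, 63, 109, 112, 112, 160, 74, 104, 120]
t=5: [73, 93, 48, 52, 80, 16, 106, 124, 90]
t=6: [164, 143, 134, 138, 114, 111, 159, 170, 125]
t=7: [38, 31, 34, 26, 25, 30, 34, 30, 31]
t=8: [53, 49, 53, 46, 40, 43, 50, 45, 49]
t=9: [100, 94, 98, 89, 83, 88, 95, 89, 94]
t=10: [222, 214, 220, 209, 202, 207, 216, 209, 215]
t=11: [247, 202, 248, 203, 189, 204, 249, 203, 250]
t=12: [141, 87, 141, 86, 2, 86, 141, 86, 140]
t=13: [100, 145, 101, 144, 204, 144, 100, 145, 100]
t=14: [162, 106, 162, 105, 30, 106, 161, 105, 162]
t=15: [111, 128, 111, 128, 198, 128, 111, 128, 111]
t=16: [24, 26, 24, 26, 40, 26, 24, 26, 24]
t=17: [31, 39, 31, 39, 44, 39, 31, 39, 31]
t=18: [56, 64, 56, 64, 73, 64, 56, 64, 56]
t=19: [123, 133, 123, 133, 143, 133, 123, 133, 123]
t=20: [42, 43, 42, 43, 47, 43, 42, 43, 42]
t=21: [78, 81, 78, 81, 82, 81, 78, 81, 78]
t=22: [178, 180, 178, 180, 183, 180, 178, 180, 178]
t=23: [17, 16, 17, 16, 15, 16, 17, 16, 17]
t=24: [9, 8, 9, 8, 7, 8, 9, 8, 9]
t=25: [244, 243, 244, 243, 242, 243, 244, 243, 244]
t=26: [229, 229, 229, 229, 230, 229, 229, 229, 229]
t=27: [239, 239, 239, 239, 239, 239, 239, 239, 239]
t=28: [232, 232, 232, 232, 232, 232, 232, 232, 232]
t=29: [237, 237, 237, 237, 237, 237, 237, 237, 237]
t=30: [234, 234, 234, 234, 234, 234, 234, 234, 234]
t=31: [236, 236, 236, 236, 236, 236, 236, 236, 236]
t=32: [234, 234, 234, 234, 234, 234, 234, 234, 234]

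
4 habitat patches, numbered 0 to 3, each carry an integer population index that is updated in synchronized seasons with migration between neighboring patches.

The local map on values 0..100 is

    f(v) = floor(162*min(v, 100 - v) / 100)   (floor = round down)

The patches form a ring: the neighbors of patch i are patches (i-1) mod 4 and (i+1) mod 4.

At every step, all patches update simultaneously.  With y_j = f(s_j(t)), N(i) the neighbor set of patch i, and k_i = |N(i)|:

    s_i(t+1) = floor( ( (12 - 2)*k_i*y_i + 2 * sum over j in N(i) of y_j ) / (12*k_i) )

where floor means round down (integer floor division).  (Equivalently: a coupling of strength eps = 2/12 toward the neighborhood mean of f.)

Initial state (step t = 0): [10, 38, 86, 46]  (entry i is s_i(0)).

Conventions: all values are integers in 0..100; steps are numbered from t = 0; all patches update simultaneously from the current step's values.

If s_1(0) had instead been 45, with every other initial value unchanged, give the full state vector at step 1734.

Simulating step by step:
t=0: [10, 45, 86, 46]
t=1: [25, 63, 30, 64]
t=2: [43, 56, 49, 55]
t=3: [69, 71, 77, 72]
t=4: [49, 45, 38, 44]
t=5: [77, 71, 62, 70]
t=6: [38, 46, 58, 48]
t=7: [63, 72, 69, 74]
t=8: [56, 46, 48, 44]
t=9: [71, 74, 76, 71]
t=10: [45, 42, 39, 45]
t=11: [71, 67, 64, 71]
t=12: [46, 52, 56, 47]
t=13: [74, 76, 71, 75]
t=14: [41, 39, 44, 40]
t=15: [65, 63, 69, 64]
t=16: [56, 58, 51, 57]
t=17: [70, 69, 77, 70]
t=18: [48, 48, 39, 47]
t=19: [76, 75, 65, 75]
t=20: [38, 41, 53, 41]
t=21: [61, 66, 74, 66]
t=22: [61, 54, 44, 54]
t=23: [64, 72, 71, 72]
t=24: [55, 46, 45, 46]
t=25: [72, 73, 72, 73]
t=26: [44, 43, 44, 43]
t=27: [70, 69, 70, 69]
t=28: [48, 49, 48, 49]
t=29: [77, 78, 77, 78]
t=30: [36, 35, 36, 35]
t=31: [57, 56, 57, 56]
t=32: [69, 70, 69, 70]
t=33: [49, 48, 49, 48]
t=34: [78, 77, 78, 77]
t=35: [35, 36, 35, 36]
t=36: [56, 57, 56, 57]
t=37: [70, 69, 70, 69]

Answer: [78, 77, 78, 77]
Key observation: The state at step 27, [70, 69, 70, 69], reappears at step 37: the system is in a cycle of period 10 from step 27 on.  Therefore the state at step 1734 equals the state at step 27 + ((1734 - 27) mod 10) = 34, which is [78, 77, 78, 77].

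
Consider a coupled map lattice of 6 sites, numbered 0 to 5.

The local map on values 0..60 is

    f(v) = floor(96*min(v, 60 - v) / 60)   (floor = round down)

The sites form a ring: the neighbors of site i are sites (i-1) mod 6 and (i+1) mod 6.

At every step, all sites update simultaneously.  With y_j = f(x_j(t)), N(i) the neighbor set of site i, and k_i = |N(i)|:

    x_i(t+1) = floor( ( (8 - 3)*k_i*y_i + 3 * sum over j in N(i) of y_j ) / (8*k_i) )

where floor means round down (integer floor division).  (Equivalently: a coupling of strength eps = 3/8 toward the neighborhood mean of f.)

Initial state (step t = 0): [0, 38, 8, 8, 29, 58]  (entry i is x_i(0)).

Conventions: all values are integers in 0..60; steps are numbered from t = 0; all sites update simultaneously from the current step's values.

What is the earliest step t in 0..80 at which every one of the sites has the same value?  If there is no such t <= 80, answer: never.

Simulating step by step:
t=0: [0, 38, 8, 8, 29, 58]  (not all equal)
t=1: [7, 24, 16, 18, 31, 10]  (not all equal)
t=2: [17, 30, 28, 30, 37, 20]  (not all equal)
t=3: [31, 43, 45, 45, 37, 31]  (not all equal)
t=4: [42, 30, 24, 26, 35, 44]  (not all equal)
t=5: [31, 42, 40, 40, 37, 28]  (not all equal)
t=6: [42, 32, 31, 32, 36, 42]  (not all equal)
t=7: [31, 41, 45, 43, 37, 29]  (not all equal)
t=8: [43, 31, 25, 28, 36, 44]  (not all equal)
t=9: [30, 41, 41, 42, 36, 27]  (not all equal)
t=10: [43, 33, 29, 30, 37, 43]  (not all equal)
t=11: [30, 40, 45, 45, 36, 28]  (not all equal)
t=12: [44, 33, 25, 26, 36, 43]  (not all equal)
t=13: [28, 39, 40, 40, 36, 28]  (not all equal)
t=14: [41, 34, 32, 33, 38, 42]  (not all equal)
t=15: [31, 39, 43, 41, 35, 29]  (not all equal)
t=16: [43, 34, 28, 31, 39, 44]  (not all equal)
t=17: [29, 38, 43, 43, 33, 26]  (not all equal)
t=18: [43, 35, 28, 30, 39, 42]  (not all equal)
t=19: [29, 38, 44, 44, 34, 28]  (not all equal)
t=20: [43, 35, 26, 28, 38, 43]  (not all equal)
t=21: [29, 37, 41, 41, 35, 28]  (not all equal)
t=22: [43, 36, 31, 31, 38, 43]  (not all equal)
t=23: [29, 37, 44, 43, 35, 28]  (not all equal)
t=24: [43, 35, 27, 29, 38, 43]  (not all equal)
t=25: [29, 38, 43, 43, 35, 28]  (not all equal)
t=26: [43, 35, 28, 29, 38, 43]  (not all equal)
t=27: [29, 38, 43, 43, 35, 28]  (not all equal)

Answer: never
Key observation: The state at step 25 reappears at step 27 — the system is in a cycle of period 2 from step 25 on.  No step 0..27 is synchronized, and the cycle repeats forever, so no step up to 80 (or ever) has all sites equal.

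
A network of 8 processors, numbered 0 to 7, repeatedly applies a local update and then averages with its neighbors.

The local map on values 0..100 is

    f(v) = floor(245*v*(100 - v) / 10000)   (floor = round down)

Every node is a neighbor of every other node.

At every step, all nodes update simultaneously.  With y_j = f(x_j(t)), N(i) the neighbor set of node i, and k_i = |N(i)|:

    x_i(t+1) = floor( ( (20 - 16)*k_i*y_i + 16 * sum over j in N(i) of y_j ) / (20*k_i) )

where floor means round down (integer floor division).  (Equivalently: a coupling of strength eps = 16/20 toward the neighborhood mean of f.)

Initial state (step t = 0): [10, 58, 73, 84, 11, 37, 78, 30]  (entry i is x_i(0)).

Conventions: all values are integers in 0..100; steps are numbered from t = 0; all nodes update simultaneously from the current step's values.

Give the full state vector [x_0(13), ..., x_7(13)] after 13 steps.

Simulating step by step:
t=0: [10, 58, 73, 84, 11, 37, 78, 30]
t=1: [40, 43, 42, 40, 40, 43, 41, 42]
t=2: [58, 58, 58, 58, 58, 58, 58, 58]
t=3: [59, 59, 59, 59, 59, 59, 59, 59]
t=4: [59, 59, 59, 59, 59, 59, 59, 59]
t=5: [59, 59, 59, 59, 59, 59, 59, 59]
t=6: [59, 59, 59, 59, 59, 59, 59, 59]
t=7: [59, 59, 59, 59, 59, 59, 59, 59]
t=8: [59, 59, 59, 59, 59, 59, 59, 59]
t=9: [59, 59, 59, 59, 59, 59, 59, 59]
t=10: [59, 59, 59, 59, 59, 59, 59, 59]
t=11: [59, 59, 59, 59, 59, 59, 59, 59]
t=12: [59, 59, 59, 59, 59, 59, 59, 59]
t=13: [59, 59, 59, 59, 59, 59, 59, 59]

Answer: [59, 59, 59, 59, 59, 59, 59, 59]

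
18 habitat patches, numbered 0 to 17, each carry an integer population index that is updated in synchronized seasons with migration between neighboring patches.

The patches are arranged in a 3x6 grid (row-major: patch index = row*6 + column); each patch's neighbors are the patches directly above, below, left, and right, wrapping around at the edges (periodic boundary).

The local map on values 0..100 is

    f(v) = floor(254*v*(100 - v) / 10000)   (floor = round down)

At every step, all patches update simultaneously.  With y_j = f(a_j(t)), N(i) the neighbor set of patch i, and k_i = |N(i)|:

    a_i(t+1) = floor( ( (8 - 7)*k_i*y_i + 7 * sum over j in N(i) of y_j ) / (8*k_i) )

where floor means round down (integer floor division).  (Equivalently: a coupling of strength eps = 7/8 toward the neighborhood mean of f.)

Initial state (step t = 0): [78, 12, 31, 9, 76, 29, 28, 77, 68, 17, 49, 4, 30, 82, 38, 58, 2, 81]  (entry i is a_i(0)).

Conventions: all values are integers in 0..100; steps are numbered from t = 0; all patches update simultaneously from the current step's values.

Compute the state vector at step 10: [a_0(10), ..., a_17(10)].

Answer: [60, 60, 60, 60, 60, 60, 60, 60, 60, 60, 60, 60, 60, 60, 60, 60, 60, 60]

Derivation:
t=0: [78, 12, 31, 9, 76, 29, 28, 77, 68, 17, 49, 4, 30, 82, 38, 58, 2, 81]
t=1: [45, 42, 41, 45, 36, 36, 38, 42, 48, 47, 28, 45, 43, 44, 52, 33, 46, 30]
t=2: [60, 61, 62, 59, 58, 58, 61, 61, 62, 58, 60, 56, 59, 61, 60, 61, 55, 60]
t=3: [60, 59, 59, 60, 61, 60, 60, 59, 59, 60, 61, 60, 60, 60, 59, 60, 60, 61]
t=4: [60, 60, 60, 60, 60, 60, 60, 60, 60, 60, 60, 60, 60, 60, 60, 60, 60, 60]
t=5: [60, 60, 60, 60, 60, 60, 60, 60, 60, 60, 60, 60, 60, 60, 60, 60, 60, 60]
t=6: [60, 60, 60, 60, 60, 60, 60, 60, 60, 60, 60, 60, 60, 60, 60, 60, 60, 60]
t=7: [60, 60, 60, 60, 60, 60, 60, 60, 60, 60, 60, 60, 60, 60, 60, 60, 60, 60]
t=8: [60, 60, 60, 60, 60, 60, 60, 60, 60, 60, 60, 60, 60, 60, 60, 60, 60, 60]
t=9: [60, 60, 60, 60, 60, 60, 60, 60, 60, 60, 60, 60, 60, 60, 60, 60, 60, 60]
t=10: [60, 60, 60, 60, 60, 60, 60, 60, 60, 60, 60, 60, 60, 60, 60, 60, 60, 60]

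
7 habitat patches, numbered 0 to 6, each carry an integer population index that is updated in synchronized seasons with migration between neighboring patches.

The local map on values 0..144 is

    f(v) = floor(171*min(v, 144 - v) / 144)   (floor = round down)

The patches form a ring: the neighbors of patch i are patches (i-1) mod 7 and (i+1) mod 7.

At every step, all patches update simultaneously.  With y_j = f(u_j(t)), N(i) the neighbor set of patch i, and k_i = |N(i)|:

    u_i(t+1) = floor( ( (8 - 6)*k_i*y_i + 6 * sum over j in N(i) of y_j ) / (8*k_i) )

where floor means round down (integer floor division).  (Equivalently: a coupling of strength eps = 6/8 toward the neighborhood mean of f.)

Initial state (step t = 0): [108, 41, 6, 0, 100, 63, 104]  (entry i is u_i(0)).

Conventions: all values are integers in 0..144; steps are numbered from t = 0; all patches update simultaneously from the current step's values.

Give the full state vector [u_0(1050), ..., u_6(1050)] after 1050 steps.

Answer: [77, 77, 77, 77, 77, 78, 77]
Key observation: The state at step 9, [79, 79, 79, 79, 78, 78, 78], reappears at step 11: the system is in a cycle of period 2 from step 9 on.  Therefore the state at step 1050 equals the state at step 9 + ((1050 - 9) mod 2) = 10, which is [77, 77, 77, 77, 77, 78, 77].

Derivation:
t=0: [108, 41, 6, 0, 100, 63, 104]
t=1: [46, 30, 19, 22, 40, 55, 55]
t=2: [51, 37, 28, 32, 45, 58, 60]
t=3: [57, 45, 38, 41, 53, 63, 65]
t=4: [65, 55, 49, 52, 61, 70, 72]
t=5: [75, 66, 61, 64, 72, 79, 81]
t=6: [77, 76, 75, 77, 78, 78, 77]
t=7: [79, 80, 79, 79, 78, 78, 78]
t=8: [77, 76, 76, 77, 77, 78, 77]
t=9: [79, 79, 79, 79, 78, 78, 78]
t=10: [77, 77, 77, 77, 77, 78, 77]
t=11: [79, 79, 79, 79, 78, 78, 78]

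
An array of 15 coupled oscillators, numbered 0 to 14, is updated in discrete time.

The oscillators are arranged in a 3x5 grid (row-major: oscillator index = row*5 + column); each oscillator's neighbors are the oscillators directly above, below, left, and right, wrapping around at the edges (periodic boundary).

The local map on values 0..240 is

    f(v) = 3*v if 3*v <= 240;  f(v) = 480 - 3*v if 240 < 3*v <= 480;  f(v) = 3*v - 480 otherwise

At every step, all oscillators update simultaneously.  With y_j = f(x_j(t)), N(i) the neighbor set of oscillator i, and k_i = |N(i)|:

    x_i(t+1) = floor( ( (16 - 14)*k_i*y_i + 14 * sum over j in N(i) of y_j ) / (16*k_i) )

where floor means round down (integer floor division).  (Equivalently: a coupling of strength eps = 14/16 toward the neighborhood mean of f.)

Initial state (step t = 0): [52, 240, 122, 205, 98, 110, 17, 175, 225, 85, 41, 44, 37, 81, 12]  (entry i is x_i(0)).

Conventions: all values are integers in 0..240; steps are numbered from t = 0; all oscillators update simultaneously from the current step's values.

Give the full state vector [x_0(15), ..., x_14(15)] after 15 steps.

Simulating step by step:
t=0: [52, 240, 122, 205, 98, 110, 17, 175, 225, 85, 41, 44, 37, 81, 12]
t=1: [172, 129, 130, 177, 144, 140, 130, 108, 164, 152, 119, 131, 129, 133, 173]
t=2: [75, 77, 97, 56, 38, 67, 97, 81, 69, 37, 63, 98, 102, 52, 65]
t=3: [188, 201, 200, 166, 167, 181, 210, 195, 172, 170, 200, 194, 189, 182, 149]
t=4: [82, 115, 87, 55, 38, 91, 104, 99, 52, 37, 76, 117, 96, 46, 55]
t=5: [178, 180, 175, 157, 161, 187, 164, 183, 150, 154, 189, 174, 170, 165, 149]
t=6: [57, 40, 42, 21, 25, 47, 56, 34, 28, 34, 56, 46, 41, 24, 31]
t=7: [131, 146, 105, 85, 103, 150, 130, 122, 84, 98, 139, 143, 111, 88, 102]
t=8: [77, 91, 136, 198, 168, 96, 63, 152, 190, 155, 82, 81, 137, 196, 160]
t=9: [172, 185, 99, 78, 81, 170, 168, 94, 68, 68, 173, 182, 105, 73, 83]
t=10: [87, 76, 169, 213, 183, 70, 83, 150, 212, 179, 84, 74, 166, 209, 181]
t=11: [188, 181, 98, 107, 117, 187, 179, 98, 105, 116, 184, 181, 95, 105, 117]
t=12: [85, 93, 155, 160, 126, 85, 93, 155, 161, 126, 87, 92, 155, 162, 125]
t=13: [191, 166, 52, 27, 107, 191, 166, 53, 27, 107, 193, 164, 54, 27, 106]
t=14: [92, 63, 111, 114, 128, 92, 63, 111, 115, 128, 91, 66, 109, 116, 129]
t=15: [177, 185, 155, 128, 128, 177, 185, 154, 129, 127, 178, 186, 155, 130, 127]

Answer: [177, 185, 155, 128, 128, 177, 185, 154, 129, 127, 178, 186, 155, 130, 127]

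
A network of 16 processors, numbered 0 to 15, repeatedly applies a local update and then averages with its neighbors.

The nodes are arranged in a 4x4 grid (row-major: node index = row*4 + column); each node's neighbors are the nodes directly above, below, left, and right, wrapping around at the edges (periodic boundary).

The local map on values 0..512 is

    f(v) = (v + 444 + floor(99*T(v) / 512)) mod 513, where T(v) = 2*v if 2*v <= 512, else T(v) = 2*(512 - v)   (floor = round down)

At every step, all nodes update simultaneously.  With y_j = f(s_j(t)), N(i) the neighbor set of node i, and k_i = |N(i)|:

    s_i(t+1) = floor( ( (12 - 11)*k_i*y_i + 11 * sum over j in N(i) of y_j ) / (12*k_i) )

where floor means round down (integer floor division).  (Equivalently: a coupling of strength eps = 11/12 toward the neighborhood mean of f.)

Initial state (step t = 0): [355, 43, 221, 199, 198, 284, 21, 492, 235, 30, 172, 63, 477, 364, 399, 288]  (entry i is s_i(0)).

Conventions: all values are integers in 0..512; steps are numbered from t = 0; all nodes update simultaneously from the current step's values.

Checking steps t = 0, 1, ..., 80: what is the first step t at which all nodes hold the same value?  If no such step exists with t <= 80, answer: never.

Simulating step by step:
t=0: [355, 43, 221, 199, 198, 284, 21, 492, 235, 30, 172, 63, 477, 364, 399, 288]  (not all equal)
t=1: [334, 325, 376, 319, 323, 407, 300, 242, 280, 287, 323, 267, 323, 437, 274, 258]  (not all equal)
t=2: [327, 363, 318, 312, 319, 323, 330, 309, 311, 346, 303, 294, 329, 321, 338, 308]  (not all equal)
t=3: [331, 328, 333, 321, 323, 335, 321, 320, 325, 322, 327, 316, 323, 338, 321, 323]  (not all equal)
t=4: [327, 333, 326, 328, 329, 327, 329, 324, 325, 331, 324, 326, 330, 327, 330, 324]  (not all equal)
t=5: [330, 329, 330, 327, 328, 330, 327, 329, 329, 328, 329, 327, 328, 331, 328, 329]  (not all equal)
t=6: [329, 330, 329, 330, 330, 329, 330, 329, 329, 330, 329, 329, 330, 330, 330, 329]  (not all equal)
t=7: [330, 330, 330, 330, 330, 330, 330, 330, 330, 330, 330, 330, 330, 331, 330, 330]  (not all equal)
t=8: [331, 331, 331, 331, 331, 331, 331, 331, 331, 331, 331, 331, 331, 331, 331, 331]  (all equal)

Answer: 8
Key observation: Synchronization is absorbing here: once all nodes are equal they stay equal, and step 8 is the first all-equal step.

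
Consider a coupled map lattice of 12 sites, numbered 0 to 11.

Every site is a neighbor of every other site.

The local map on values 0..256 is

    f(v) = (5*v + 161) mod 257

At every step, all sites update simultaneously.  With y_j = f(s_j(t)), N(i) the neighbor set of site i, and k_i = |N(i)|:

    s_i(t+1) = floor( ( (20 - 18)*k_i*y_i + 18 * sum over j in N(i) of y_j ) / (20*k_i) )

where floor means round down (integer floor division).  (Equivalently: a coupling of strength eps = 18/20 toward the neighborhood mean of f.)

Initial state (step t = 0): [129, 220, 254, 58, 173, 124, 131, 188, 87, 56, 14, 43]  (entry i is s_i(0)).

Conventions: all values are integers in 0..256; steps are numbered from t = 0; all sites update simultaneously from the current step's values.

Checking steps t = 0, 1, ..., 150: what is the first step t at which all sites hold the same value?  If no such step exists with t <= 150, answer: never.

Simulating step by step:
t=0: [129, 220, 254, 58, 173, 124, 131, 188, 87, 56, 14, 43]  (not all equal)
t=1: [132, 135, 134, 135, 136, 131, 132, 132, 132, 134, 135, 133]  (not all equal)
t=2: [56, 57, 57, 57, 57, 56, 56, 56, 56, 57, 57, 57]  (not all equal)
t=3: [186, 186, 186, 186, 186, 186, 186, 186, 186, 186, 186, 186]  (all equal)

Answer: 3
Key observation: Synchronization is absorbing here: once all sites are equal they stay equal, and step 3 is the first all-equal step.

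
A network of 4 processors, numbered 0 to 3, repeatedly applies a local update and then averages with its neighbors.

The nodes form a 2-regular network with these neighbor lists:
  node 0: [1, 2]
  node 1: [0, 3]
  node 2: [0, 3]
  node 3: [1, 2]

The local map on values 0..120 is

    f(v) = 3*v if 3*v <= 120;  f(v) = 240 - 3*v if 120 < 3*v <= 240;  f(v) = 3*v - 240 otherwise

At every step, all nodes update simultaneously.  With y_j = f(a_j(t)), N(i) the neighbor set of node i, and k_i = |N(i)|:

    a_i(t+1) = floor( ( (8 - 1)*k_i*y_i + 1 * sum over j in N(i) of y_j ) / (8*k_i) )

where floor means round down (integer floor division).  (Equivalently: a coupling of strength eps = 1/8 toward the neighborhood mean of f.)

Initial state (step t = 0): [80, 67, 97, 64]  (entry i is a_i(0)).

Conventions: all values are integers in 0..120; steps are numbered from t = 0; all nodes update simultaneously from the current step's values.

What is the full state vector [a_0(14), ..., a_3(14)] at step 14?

Answer: [49, 26, 94, 109]

Derivation:
t=0: [80, 67, 97, 64]
t=1: [5, 37, 47, 47]
t=2: [26, 104, 93, 99]
t=3: [75, 71, 42, 56]
t=4: [21, 29, 105, 71]
t=5: [65, 81, 71, 33]
t=6: [41, 11, 32, 88]
t=7: [110, 37, 92, 29]
t=8: [87, 108, 42, 85]
t=9: [30, 75, 102, 25]
t=10: [83, 23, 68, 70]
t=11: [14, 62, 33, 32]
t=12: [46, 55, 95, 93]
t=13: [96, 74, 48, 41]
t=14: [49, 26, 94, 109]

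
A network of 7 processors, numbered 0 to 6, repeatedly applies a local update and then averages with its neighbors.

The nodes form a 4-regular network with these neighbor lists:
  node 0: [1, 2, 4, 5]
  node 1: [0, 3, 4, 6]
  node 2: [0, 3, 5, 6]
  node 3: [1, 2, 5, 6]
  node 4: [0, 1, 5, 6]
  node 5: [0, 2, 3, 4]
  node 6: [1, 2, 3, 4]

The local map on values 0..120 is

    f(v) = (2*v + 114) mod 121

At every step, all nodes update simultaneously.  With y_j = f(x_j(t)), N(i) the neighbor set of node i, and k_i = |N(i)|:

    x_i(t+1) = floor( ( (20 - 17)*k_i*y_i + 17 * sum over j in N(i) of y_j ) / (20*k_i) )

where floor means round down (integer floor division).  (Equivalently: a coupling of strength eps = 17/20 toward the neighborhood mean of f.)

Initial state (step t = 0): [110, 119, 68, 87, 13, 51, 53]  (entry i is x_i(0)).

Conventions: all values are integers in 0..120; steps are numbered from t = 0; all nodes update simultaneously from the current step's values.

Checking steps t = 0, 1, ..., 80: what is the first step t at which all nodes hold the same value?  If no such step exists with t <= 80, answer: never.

Answer: 13
Key observation: Synchronization is absorbing here: once all nodes are equal they stay equal, and step 13 is the first all-equal step.

Derivation:
t=0: [110, 119, 68, 87, 13, 51, 53]  (not all equal)
t=1: [63, 70, 71, 73, 87, 49, 53]  (not all equal)
t=2: [52, 61, 71, 48, 75, 55, 33]  (not all equal)
t=3: [68, 73, 76, 75, 82, 62, 59]  (not all equal)
t=4: [42, 40, 58, 60, 59, 36, 37]  (not all equal)
t=5: [87, 89, 84, 83, 76, 96, 96]  (not all equal)
t=6: [44, 44, 51, 52, 51, 41, 41]  (not all equal)
t=7: [85, 86, 83, 83, 80, 89, 89]  (not all equal)
t=8: [41, 41, 43, 44, 44, 39, 39]  (not all equal)
t=9: [76, 76, 75, 75, 74, 77, 77]  (not all equal)
t=10: [23, 23, 24, 24, 24, 22, 22]  (not all equal)
t=11: [39, 39, 38, 38, 38, 39, 39]  (not all equal)
t=12: [70, 70, 70, 70, 70, 69, 69]  (not all equal)
t=13: [11, 11, 11, 11, 11, 11, 11]  (all equal)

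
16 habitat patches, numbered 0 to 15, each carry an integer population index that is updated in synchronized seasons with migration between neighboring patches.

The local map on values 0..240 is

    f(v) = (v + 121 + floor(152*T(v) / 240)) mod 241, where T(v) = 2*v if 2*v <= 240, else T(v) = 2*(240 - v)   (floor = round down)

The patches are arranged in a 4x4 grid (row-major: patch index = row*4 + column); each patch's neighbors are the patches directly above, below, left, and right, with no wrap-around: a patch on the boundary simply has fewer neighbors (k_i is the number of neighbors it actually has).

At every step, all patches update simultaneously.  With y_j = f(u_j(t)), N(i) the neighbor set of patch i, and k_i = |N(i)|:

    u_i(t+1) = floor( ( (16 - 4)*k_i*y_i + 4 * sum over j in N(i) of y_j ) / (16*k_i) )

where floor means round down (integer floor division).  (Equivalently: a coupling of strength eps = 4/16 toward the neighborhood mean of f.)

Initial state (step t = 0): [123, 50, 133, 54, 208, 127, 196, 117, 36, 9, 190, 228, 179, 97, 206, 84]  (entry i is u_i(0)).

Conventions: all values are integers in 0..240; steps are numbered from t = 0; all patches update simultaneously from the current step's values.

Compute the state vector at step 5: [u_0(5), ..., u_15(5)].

Answer: [145, 145, 144, 144, 145, 145, 145, 145, 145, 145, 145, 145, 145, 145, 145, 140]

Derivation:
t=0: [123, 50, 133, 54, 208, 127, 196, 117, 36, 9, 190, 228, 179, 97, 206, 84]
t=1: [158, 212, 141, 38, 137, 152, 134, 130, 185, 142, 132, 121, 139, 108, 121, 84]
t=2: [140, 131, 149, 192, 145, 142, 147, 153, 137, 143, 148, 143, 141, 129, 141, 90]
t=3: [146, 148, 143, 134, 145, 145, 144, 142, 146, 145, 144, 139, 146, 148, 140, 99]
t=4: [144, 144, 145, 147, 145, 144, 145, 146, 145, 144, 145, 142, 144, 144, 142, 114]
t=5: [145, 145, 144, 144, 145, 145, 145, 145, 145, 145, 145, 145, 145, 145, 145, 140]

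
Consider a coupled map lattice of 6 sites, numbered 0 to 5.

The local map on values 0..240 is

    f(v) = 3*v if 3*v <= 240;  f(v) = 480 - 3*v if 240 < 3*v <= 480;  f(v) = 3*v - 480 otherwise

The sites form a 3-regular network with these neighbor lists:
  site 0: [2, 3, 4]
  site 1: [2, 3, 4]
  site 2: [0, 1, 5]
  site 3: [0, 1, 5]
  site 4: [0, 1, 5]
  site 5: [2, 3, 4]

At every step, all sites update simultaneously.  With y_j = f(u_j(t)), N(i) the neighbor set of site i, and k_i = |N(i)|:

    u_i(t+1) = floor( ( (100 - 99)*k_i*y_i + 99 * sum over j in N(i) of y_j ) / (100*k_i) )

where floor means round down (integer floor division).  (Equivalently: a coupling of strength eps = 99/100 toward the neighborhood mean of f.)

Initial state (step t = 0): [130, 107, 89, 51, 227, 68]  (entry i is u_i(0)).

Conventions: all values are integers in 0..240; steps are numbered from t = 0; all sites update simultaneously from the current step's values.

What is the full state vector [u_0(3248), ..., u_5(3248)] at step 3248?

Answer: [33, 33, 33, 33, 33, 33]
Key observation: The state at step 20, [207, 207, 207, 207, 207, 207], reappears at step 28: the system is in a cycle of period 8 from step 20 on.  Therefore the state at step 3248 equals the state at step 20 + ((3248 - 20) mod 8) = 24, which is [33, 33, 33, 33, 33, 33].

Derivation:
t=0: [130, 107, 89, 51, 227, 68]
t=1: [188, 188, 151, 151, 151, 189]
t=2: [27, 27, 84, 84, 84, 27]
t=3: [226, 226, 82, 82, 82, 226]
t=4: [233, 233, 198, 198, 198, 233]
t=5: [115, 115, 217, 217, 217, 115]
t=6: [170, 170, 135, 135, 135, 170]
t=7: [74, 74, 30, 30, 30, 74]
t=8: [91, 91, 220, 220, 220, 91]
t=9: [180, 180, 206, 206, 206, 180]
t=10: [137, 137, 60, 60, 60, 137]
t=11: [178, 178, 70, 70, 70, 178]
t=12: [208, 208, 55, 55, 55, 208]
t=13: [164, 164, 144, 144, 144, 164]
t=14: [47, 47, 12, 12, 12, 47]
t=15: [37, 37, 139, 139, 139, 37]
t=16: [63, 63, 110, 110, 110, 63]
t=17: [150, 150, 188, 188, 188, 150]
t=18: [83, 83, 30, 30, 30, 83]
t=19: [91, 91, 229, 229, 229, 91]
t=20: [207, 207, 207, 207, 207, 207]
t=21: [141, 141, 141, 141, 141, 141]
t=22: [57, 57, 57, 57, 57, 57]
t=23: [171, 171, 171, 171, 171, 171]
t=24: [33, 33, 33, 33, 33, 33]
t=25: [99, 99, 99, 99, 99, 99]
t=26: [183, 183, 183, 183, 183, 183]
t=27: [69, 69, 69, 69, 69, 69]
t=28: [207, 207, 207, 207, 207, 207]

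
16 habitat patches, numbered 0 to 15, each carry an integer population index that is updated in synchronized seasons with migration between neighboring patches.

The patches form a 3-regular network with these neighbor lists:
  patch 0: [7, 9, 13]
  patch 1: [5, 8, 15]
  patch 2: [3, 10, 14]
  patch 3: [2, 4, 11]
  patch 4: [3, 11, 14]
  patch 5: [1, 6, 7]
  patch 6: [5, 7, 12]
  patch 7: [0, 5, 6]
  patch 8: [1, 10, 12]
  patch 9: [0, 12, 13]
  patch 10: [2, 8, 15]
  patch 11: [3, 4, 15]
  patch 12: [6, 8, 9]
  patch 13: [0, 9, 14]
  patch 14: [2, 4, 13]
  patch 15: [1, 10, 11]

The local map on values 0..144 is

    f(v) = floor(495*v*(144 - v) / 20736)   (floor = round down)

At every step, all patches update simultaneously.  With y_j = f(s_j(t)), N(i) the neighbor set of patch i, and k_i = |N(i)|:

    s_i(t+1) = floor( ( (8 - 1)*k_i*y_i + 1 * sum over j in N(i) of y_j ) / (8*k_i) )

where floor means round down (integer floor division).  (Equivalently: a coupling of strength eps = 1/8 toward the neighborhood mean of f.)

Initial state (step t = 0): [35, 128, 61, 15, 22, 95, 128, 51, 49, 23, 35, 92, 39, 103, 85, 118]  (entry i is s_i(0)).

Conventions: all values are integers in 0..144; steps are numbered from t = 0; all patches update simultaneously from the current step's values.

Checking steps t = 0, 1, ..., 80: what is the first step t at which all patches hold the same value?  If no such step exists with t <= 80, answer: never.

Simulating step by step:
t=0: [35, 128, 61, 15, 22, 95, 128, 51, 49, 23, 35, 92, 39, 103, 85, 118]  (not all equal)
t=1: [91, 54, 115, 52, 67, 105, 55, 109, 106, 69, 92, 107, 94, 99, 115, 74]  (not all equal)
t=2: [113, 114, 81, 112, 119, 98, 114, 93, 98, 121, 112, 97, 111, 105, 81, 121]  (not all equal)
t=3: [84, 82, 118, 86, 75, 105, 83, 110, 104, 68, 86, 103, 86, 96, 117, 69]  (not all equal)
t=4: [118, 119, 76, 116, 119, 98, 117, 91, 101, 122, 116, 102, 118, 109, 78, 121]  (not all equal)
t=5: [75, 73, 119, 79, 74, 104, 77, 111, 99, 65, 79, 98, 73, 90, 118, 68]  (not all equal)
t=6: [121, 121, 75, 119, 120, 100, 120, 90, 108, 121, 119, 108, 122, 114, 76, 122]  (not all equal)
t=7: [68, 68, 118, 73, 71, 102, 71, 111, 88, 66, 73, 88, 65, 81, 118, 65]  (not all equal)
t=8: [121, 121, 77, 120, 120, 103, 120, 90, 117, 122, 120, 117, 121, 119, 77, 121]  (not all equal)
t=9: [68, 67, 118, 70, 70, 97, 71, 111, 73, 64, 70, 74, 66, 72, 118, 66]  (not all equal)
t=10: [121, 122, 77, 120, 120, 108, 120, 90, 122, 122, 120, 122, 122, 120, 77, 122]  (not all equal)
t=11: [68, 65, 118, 70, 70, 90, 70, 110, 64, 64, 69, 64, 64, 70, 118, 64]  (not all equal)
t=12: [121, 121, 77, 120, 120, 115, 121, 92, 122, 122, 120, 122, 122, 120, 77, 122]  (not all equal)
t=13: [68, 66, 118, 70, 70, 79, 68, 108, 64, 64, 69, 64, 64, 70, 118, 64]  (not all equal)
t=14: [121, 122, 77, 120, 120, 120, 121, 95, 122, 122, 120, 122, 122, 120, 77, 122]  (not all equal)
t=15: [67, 64, 118, 70, 70, 69, 67, 105, 64, 64, 69, 64, 64, 70, 118, 64]  (not all equal)
t=16: [121, 122, 77, 120, 120, 121, 121, 100, 122, 122, 120, 122, 122, 120, 77, 122]  (not all equal)
t=17: [67, 64, 118, 70, 70, 67, 67, 100, 64, 64, 69, 64, 64, 70, 118, 64]  (not all equal)
t=18: [122, 122, 77, 120, 120, 122, 122, 107, 122, 122, 120, 122, 122, 120, 77, 122]  (not all equal)
t=19: [65, 64, 118, 70, 70, 65, 65, 90, 64, 64, 69, 64, 64, 69, 118, 64]  (not all equal)
t=20: [121, 122, 77, 120, 120, 121, 121, 116, 122, 122, 120, 122, 122, 120, 77, 122]  (not all equal)
t=21: [66, 64, 118, 70, 70, 66, 66, 75, 64, 64, 69, 64, 64, 70, 118, 64]  (not all equal)
t=22: [122, 122, 77, 120, 120, 122, 122, 122, 122, 122, 120, 122, 122, 120, 77, 122]  (not all equal)
t=23: [64, 64, 118, 70, 70, 64, 64, 64, 64, 64, 69, 64, 64, 69, 118, 64]  (not all equal)
t=24: [122, 122, 77, 120, 120, 122, 122, 122, 122, 122, 120, 122, 122, 120, 77, 122]  (not all equal)

Answer: never
Key observation: The state at step 22 reappears at step 24 — the system is in a cycle of period 2 from step 22 on.  No step 0..24 is synchronized, and the cycle repeats forever, so no step up to 80 (or ever) has all patches equal.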